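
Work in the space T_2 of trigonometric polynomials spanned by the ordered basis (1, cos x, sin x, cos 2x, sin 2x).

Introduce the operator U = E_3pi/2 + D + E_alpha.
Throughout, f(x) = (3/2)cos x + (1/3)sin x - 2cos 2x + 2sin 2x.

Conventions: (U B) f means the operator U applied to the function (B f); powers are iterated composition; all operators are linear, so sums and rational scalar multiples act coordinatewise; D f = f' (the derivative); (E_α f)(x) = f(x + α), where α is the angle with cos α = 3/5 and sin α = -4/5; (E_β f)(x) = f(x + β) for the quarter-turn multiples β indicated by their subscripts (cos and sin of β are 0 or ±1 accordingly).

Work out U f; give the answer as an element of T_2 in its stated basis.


E_3pi/2 f = -(1/3)cos x + (3/2)sin x + 2cos 2x - 2sin 2x
D f = (1/3)cos x - (3/2)sin x + 4cos 2x + 4sin 2x
E_alpha f = (19/30)cos x + (7/5)sin x - (34/25)cos 2x - (62/25)sin 2x
(E_3pi/2 + D + E_alpha) f = (19/30)cos x + (7/5)sin x + (116/25)cos 2x - (12/25)sin 2x

the result is g(x) = (19/30)cos x + (7/5)sin x + (116/25)cos 2x - (12/25)sin 2x


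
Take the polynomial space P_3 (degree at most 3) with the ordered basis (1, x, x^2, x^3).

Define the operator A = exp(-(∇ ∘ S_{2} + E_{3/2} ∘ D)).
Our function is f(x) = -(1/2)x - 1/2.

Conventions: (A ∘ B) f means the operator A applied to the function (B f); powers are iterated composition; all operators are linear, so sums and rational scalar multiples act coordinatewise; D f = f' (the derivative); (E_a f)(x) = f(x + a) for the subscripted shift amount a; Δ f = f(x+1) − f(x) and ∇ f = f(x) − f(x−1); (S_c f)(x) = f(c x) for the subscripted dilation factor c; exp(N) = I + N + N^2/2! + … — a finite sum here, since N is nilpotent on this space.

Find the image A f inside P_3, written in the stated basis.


order-1 term: 3/2
the series for exp(-(∇ ∘ S_{2} + E_{3/2} ∘ D)) f terminates at order 1
exp(-(∇ ∘ S_{2} + E_{3/2} ∘ D)) f = -(1/2)x + 1

g(x) = -(1/2)x + 1


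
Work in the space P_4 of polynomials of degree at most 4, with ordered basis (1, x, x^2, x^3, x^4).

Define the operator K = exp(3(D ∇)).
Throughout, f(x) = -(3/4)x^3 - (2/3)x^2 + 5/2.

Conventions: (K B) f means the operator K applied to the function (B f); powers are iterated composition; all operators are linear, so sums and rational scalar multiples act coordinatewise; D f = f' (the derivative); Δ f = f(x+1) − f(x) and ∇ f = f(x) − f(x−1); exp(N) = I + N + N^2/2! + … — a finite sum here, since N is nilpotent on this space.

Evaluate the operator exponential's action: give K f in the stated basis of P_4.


order-1 term: -(27/2)x + 11/4
the series for exp(3(D ∇)) f terminates at order 1
exp(3(D ∇)) f = -(3/4)x^3 - (2/3)x^2 - (27/2)x + 21/4

the result is g(x) = -(3/4)x^3 - (2/3)x^2 - (27/2)x + 21/4


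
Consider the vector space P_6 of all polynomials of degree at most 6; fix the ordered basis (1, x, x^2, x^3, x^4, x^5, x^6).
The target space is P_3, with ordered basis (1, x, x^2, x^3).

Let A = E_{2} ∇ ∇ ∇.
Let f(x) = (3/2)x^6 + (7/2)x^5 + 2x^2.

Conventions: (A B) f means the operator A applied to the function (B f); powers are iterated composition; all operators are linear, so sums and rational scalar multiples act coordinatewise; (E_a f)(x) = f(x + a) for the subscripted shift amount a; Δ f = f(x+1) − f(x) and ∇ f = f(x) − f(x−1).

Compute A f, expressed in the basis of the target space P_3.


∇ f = 9x^5 - 5x^4 - 5x^3 + (25/2)x^2 - (9/2)x
∇ ∇ f = 45x^4 - 110x^3 + 105x^2 - 25x - 8
∇ ∇ ∇ f = 180x^3 - 600x^2 + 720x - 285
E_{2} ∇ ∇ ∇ f = 180x^3 + 480x^2 + 480x + 195

the result is g(x) = 180x^3 + 480x^2 + 480x + 195


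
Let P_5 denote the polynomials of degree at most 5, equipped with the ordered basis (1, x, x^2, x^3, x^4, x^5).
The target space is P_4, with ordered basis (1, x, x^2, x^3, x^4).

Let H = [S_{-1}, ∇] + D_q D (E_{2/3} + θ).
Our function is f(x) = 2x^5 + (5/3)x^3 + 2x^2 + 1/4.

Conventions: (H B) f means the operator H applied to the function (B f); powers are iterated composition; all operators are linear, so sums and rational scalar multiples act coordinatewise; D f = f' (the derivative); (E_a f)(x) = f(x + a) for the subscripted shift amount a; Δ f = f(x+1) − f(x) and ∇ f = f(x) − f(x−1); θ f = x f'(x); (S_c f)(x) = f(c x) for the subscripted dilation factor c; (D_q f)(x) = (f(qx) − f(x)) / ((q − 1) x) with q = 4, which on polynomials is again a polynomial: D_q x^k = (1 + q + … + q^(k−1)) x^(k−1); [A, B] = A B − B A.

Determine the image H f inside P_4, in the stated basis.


the result is g(x) = 20x^4 + 5100x^3 + 610x^2 + (676/3)x + 1022/27

∇ f = 10x^4 - 20x^3 + 25x^2 - 11x + 5/3
S_{-1} ∇ f = 10x^4 + 20x^3 + 25x^2 + 11x + 5/3
S_{-1} f = -2x^5 - (5/3)x^3 + 2x^2 + 1/4
∇ S_{-1} f = -10x^4 + 20x^3 - 25x^2 + 19x - 17/3
[S_{-1}, ∇] f = 20x^4 + 50x^2 - 8x + 22/3
E_{2/3} f = 2x^5 + (20/3)x^4 + (95/9)x^3 + (304/27)x^2 + (556/81)x + 1843/972
θ f = 10x^5 + 5x^3 + 4x^2
(E_{2/3} + θ) f = 12x^5 + (20/3)x^4 + (140/9)x^3 + (412/27)x^2 + (556/81)x + 1843/972
D (E_{2/3} + θ) f = 60x^4 + (80/3)x^3 + (140/3)x^2 + (824/27)x + 556/81
D_q D (E_{2/3} + θ) f = 5100x^3 + 560x^2 + (700/3)x + 824/27
([S_{-1}, ∇] + D_q D (E_{2/3} + θ)) f = 20x^4 + 5100x^3 + 610x^2 + (676/3)x + 1022/27


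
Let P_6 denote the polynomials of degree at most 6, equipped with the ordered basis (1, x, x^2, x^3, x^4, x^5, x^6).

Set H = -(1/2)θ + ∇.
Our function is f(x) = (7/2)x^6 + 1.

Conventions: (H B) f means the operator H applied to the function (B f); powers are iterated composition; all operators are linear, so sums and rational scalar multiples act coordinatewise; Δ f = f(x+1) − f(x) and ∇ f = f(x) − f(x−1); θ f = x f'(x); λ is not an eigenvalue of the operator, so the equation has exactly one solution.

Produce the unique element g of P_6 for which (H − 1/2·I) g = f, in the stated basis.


g(x) = -x^6 - 2x^5 + 2x^4 + 4x^3 - (10/3)x^2 - (20/3)x - 20/3

write g with unknown coordinates in the stated basis and equate coefficients in (H − 1/2·I) g = f
solving from the highest basis element down gives g = -x^6 - 2x^5 + 2x^4 + 4x^3 - (10/3)x^2 - (20/3)x - 20/3
check: H g = 3x^6 - x^5 + x^4 + 2x^3 - (5/3)x^2 - (10/3)x - 7/3
so H g − 1/2·g = (7/2)x^6 + 1 = f ✓


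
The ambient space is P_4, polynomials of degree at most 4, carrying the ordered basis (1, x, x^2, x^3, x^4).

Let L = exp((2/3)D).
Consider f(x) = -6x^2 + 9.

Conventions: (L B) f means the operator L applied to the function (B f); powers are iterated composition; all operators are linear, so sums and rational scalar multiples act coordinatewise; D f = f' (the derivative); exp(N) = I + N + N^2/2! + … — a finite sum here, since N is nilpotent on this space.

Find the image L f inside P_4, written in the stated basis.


the result is g(x) = -6x^2 - 8x + 19/3

order-1 term: -8x
order-2 term: -8/3
the series for exp((2/3)D) f terminates at order 2
exp((2/3)D) f = -6x^2 - 8x + 19/3


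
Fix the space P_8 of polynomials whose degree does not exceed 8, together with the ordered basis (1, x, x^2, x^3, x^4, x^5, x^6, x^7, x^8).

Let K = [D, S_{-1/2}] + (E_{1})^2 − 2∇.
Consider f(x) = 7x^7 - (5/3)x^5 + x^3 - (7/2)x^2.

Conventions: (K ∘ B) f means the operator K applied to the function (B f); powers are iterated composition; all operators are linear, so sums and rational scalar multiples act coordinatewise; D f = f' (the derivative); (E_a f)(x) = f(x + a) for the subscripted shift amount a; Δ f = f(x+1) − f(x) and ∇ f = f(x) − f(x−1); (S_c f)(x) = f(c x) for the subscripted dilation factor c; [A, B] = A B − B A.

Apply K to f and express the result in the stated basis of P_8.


the result is g(x) = 7x^7 - (147/128)x^6 + (2641/3)x^5 + (47065/32)x^4 + 4311x^3 + (34443/8)x^2 + (12387/4)x + 817

S_{-1/2} f = -(7/128)x^7 + (5/96)x^5 - (1/8)x^3 - (7/8)x^2
D S_{-1/2} f = -(49/128)x^6 + (25/96)x^4 - (3/8)x^2 - (7/4)x
D f = 49x^6 - (25/3)x^4 + 3x^2 - 7x
S_{-1/2} D f = (49/64)x^6 - (25/48)x^4 + (3/4)x^2 + (7/2)x
[D, S_{-1/2}] f = -(147/128)x^6 + (25/32)x^4 - (9/8)x^2 - (21/4)x
E_{1} f = 7x^7 + 49x^6 + (436/3)x^5 + (710/3)x^4 + (688/3)x^3 + (779/6)x^2 + (110/3)x + 17/6
E_{1} E_{1} f = 7x^7 + 98x^6 + (1759/3)x^5 + (5830/3)x^4 + (11563/3)x^3 + (27439/6)x^2 + (9002/3)x + 2510/3
∇ f = 49x^6 - 147x^5 + (710/3)x^4 - (685/3)x^3 + (400/3)x^2 - (152/3)x + 59/6
(-2∇) f = -98x^6 + 294x^5 - (1420/3)x^4 + (1370/3)x^3 - (800/3)x^2 + (304/3)x - 59/3
([D, S_{-1/2}] + (E_{1})^2 − 2∇) f = 7x^7 - (147/128)x^6 + (2641/3)x^5 + (47065/32)x^4 + 4311x^3 + (34443/8)x^2 + (12387/4)x + 817


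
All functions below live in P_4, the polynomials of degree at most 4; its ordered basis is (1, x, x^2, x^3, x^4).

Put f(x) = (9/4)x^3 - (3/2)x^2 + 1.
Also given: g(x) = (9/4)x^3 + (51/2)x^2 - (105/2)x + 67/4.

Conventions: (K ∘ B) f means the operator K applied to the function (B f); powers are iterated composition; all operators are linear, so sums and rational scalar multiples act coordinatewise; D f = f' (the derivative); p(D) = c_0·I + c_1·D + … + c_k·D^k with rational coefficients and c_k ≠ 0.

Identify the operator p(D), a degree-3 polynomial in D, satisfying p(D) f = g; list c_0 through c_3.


D^0 f = (9/4)x^3 - (3/2)x^2 + 1
D^1 f = (27/4)x^2 - 3x
D^2 f = (27/2)x - 3
D^3 f = 27/2
matching coefficients of g against c_0 f + c_1 Df + … from the top degree down determines the c_i
solution: c_0 = 1, c_1 = 4, c_2 = -3, c_3 = 1/2

c_0 = 1, c_1 = 4, c_2 = -3, c_3 = 1/2


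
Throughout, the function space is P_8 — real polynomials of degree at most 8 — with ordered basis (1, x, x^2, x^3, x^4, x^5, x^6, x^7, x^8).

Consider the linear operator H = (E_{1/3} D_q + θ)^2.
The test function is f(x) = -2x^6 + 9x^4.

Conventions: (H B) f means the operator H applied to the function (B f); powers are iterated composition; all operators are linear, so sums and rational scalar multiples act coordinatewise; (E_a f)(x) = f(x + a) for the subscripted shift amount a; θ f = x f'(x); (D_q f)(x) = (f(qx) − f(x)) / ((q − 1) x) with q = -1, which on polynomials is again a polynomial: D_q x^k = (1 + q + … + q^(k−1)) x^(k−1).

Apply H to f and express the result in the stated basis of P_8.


the image equals g(x) = -72x^6 + 144x^4

D_q f = 0
E_{1/3} D_q f = 0
θ f = -12x^6 + 36x^4
(E_{1/3} D_q + θ) f = -12x^6 + 36x^4
D_q (E_{1/3} D_q + θ) f = 0
E_{1/3} D_q (E_{1/3} D_q + θ) f = 0
θ (E_{1/3} D_q + θ) f = -72x^6 + 144x^4
(E_{1/3} D_q + θ) (E_{1/3} D_q + θ) f = -72x^6 + 144x^4


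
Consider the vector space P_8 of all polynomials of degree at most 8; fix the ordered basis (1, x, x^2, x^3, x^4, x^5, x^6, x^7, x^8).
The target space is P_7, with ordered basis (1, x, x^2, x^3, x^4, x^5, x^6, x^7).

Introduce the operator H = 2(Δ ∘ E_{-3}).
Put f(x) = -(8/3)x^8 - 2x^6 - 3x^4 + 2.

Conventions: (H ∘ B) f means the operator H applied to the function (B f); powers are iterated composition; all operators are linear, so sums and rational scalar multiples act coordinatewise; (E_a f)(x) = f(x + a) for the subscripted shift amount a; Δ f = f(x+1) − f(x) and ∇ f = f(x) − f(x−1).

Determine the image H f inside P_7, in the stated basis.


g(x) = -(128/3)x^7 + (2240/3)x^6 - (17096/3)x^5 + (73700/3)x^4 - (193688/3)x^3 + (310160/3)x^2 - (280112/3)x + 110030/3

E_{-3} f = -(8/3)x^8 + 64x^7 - 674x^6 + 4068x^5 - 15393x^4 + 37404x^3 - 57024x^2 + 49896x - 19195
Δ E_{-3} f = -(64/3)x^7 + (1120/3)x^6 - (8548/3)x^5 + (36850/3)x^4 - (96844/3)x^3 + (155080/3)x^2 - (140056/3)x + 55015/3
(2(Δ ∘ E_{-3})) f = -(128/3)x^7 + (2240/3)x^6 - (17096/3)x^5 + (73700/3)x^4 - (193688/3)x^3 + (310160/3)x^2 - (280112/3)x + 110030/3


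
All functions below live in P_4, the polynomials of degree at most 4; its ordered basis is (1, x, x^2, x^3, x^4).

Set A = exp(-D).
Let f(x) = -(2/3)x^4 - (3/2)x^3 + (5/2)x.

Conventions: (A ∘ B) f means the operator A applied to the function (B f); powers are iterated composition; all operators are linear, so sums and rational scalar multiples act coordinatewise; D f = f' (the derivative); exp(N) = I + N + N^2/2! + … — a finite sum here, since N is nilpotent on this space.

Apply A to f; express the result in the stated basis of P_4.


the image equals g(x) = -(2/3)x^4 + (7/6)x^3 + (1/2)x^2 + (2/3)x - 5/3

order-1 term: (8/3)x^3 + (9/2)x^2 - 5/2
order-2 term: -4x^2 - (9/2)x
order-3 term: (8/3)x + 3/2
order-4 term: -2/3
the series for exp(-D) f terminates at order 4
exp(-D) f = -(2/3)x^4 + (7/6)x^3 + (1/2)x^2 + (2/3)x - 5/3


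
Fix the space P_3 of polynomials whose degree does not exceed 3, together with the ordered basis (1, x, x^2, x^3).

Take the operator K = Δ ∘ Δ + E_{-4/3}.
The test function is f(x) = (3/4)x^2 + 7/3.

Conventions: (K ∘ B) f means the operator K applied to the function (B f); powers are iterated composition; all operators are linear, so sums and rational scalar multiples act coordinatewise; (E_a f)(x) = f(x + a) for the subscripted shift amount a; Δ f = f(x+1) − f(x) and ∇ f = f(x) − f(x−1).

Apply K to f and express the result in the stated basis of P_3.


g(x) = (3/4)x^2 - 2x + 31/6

Δ f = (3/2)x + 3/4
Δ Δ f = 3/2
E_{-4/3} f = (3/4)x^2 - 2x + 11/3
(Δ ∘ Δ + E_{-4/3}) f = (3/4)x^2 - 2x + 31/6


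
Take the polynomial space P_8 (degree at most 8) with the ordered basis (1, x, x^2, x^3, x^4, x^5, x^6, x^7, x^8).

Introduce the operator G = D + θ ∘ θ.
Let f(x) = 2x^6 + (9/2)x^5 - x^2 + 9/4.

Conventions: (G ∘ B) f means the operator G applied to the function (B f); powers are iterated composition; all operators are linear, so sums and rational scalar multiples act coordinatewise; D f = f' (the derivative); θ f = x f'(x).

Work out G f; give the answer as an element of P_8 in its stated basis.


D f = 12x^5 + (45/2)x^4 - 2x
θ f = 12x^6 + (45/2)x^5 - 2x^2
θ θ f = 72x^6 + (225/2)x^5 - 4x^2
(D + θ ∘ θ) f = 72x^6 + (249/2)x^5 + (45/2)x^4 - 4x^2 - 2x

g(x) = 72x^6 + (249/2)x^5 + (45/2)x^4 - 4x^2 - 2x


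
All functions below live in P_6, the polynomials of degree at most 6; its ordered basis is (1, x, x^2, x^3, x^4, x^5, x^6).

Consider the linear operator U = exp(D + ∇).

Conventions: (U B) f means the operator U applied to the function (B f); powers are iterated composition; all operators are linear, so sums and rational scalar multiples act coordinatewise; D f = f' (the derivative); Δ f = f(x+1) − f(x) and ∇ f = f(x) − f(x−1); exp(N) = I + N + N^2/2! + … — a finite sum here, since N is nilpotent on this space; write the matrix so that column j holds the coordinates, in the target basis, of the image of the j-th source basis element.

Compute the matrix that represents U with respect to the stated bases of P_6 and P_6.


image of 1: 1
image of x: x + 2
image of x^2: x^2 + 4x + 3
image of x^3: x^3 + 6x^2 + 9x + 3
image of x^4: x^4 + 8x^3 + 18x^2 + 12x + 2
image of x^5: x^5 + 10x^4 + 30x^3 + 30x^2 + 10x + 3
image of x^6: x^6 + 12x^5 + 45x^4 + 60x^3 + 30x^2 + 18x + 5
each image's coordinates form column j of the matrix

the matrix is [[1, 2, 3, 3, 2, 3, 5]; [0, 1, 4, 9, 12, 10, 18]; [0, 0, 1, 6, 18, 30, 30]; [0, 0, 0, 1, 8, 30, 60]; [0, 0, 0, 0, 1, 10, 45]; [0, 0, 0, 0, 0, 1, 12]; [0, 0, 0, 0, 0, 0, 1]] (rows listed top to bottom)


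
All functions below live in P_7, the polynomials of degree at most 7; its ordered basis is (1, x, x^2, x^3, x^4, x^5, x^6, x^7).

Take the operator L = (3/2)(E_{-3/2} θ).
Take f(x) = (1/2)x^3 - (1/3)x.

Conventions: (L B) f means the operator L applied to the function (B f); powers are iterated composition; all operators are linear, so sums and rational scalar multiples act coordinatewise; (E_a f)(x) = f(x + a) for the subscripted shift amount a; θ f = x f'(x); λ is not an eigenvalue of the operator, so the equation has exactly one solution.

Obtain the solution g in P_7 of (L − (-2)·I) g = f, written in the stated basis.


write g with unknown coordinates in the stated basis and equate coefficients in (L − (-2)·I) g = f
solving from the highest basis element down gives g = (1/13)x^3 + (81/260)x^2 + (209/5460)x - 6177/14560
check: L g = (9/26)x^3 - (81/130)x^2 - (373/910)x + 6177/7280
so L g − (-2)·g = (1/2)x^3 - (1/3)x = f ✓

g(x) = (1/13)x^3 + (81/260)x^2 + (209/5460)x - 6177/14560


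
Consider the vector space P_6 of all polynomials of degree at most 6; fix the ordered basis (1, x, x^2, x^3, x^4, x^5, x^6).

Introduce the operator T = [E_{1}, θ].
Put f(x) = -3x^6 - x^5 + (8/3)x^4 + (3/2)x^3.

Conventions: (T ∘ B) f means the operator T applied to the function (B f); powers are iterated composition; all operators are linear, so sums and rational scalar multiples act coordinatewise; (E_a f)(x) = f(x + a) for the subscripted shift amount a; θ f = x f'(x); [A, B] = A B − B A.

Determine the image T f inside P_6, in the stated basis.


the image equals g(x) = -18x^5 - 95x^4 - (568/3)x^3 - (347/2)x^2 - 69x - 47/6

θ f = -18x^6 - 5x^5 + (32/3)x^4 + (9/2)x^3
E_{1} θ f = -18x^6 - 113x^5 - (853/3)x^4 - (2177/6)x^3 - (485/2)x^2 - (461/6)x - 47/6
E_{1} f = -3x^6 - 19x^5 - (142/3)x^4 - (347/6)x^3 - (69/2)x^2 - (47/6)x + 1/6
θ E_{1} f = -18x^6 - 95x^5 - (568/3)x^4 - (347/2)x^3 - 69x^2 - (47/6)x
[E_{1}, θ] f = -18x^5 - 95x^4 - (568/3)x^3 - (347/2)x^2 - 69x - 47/6


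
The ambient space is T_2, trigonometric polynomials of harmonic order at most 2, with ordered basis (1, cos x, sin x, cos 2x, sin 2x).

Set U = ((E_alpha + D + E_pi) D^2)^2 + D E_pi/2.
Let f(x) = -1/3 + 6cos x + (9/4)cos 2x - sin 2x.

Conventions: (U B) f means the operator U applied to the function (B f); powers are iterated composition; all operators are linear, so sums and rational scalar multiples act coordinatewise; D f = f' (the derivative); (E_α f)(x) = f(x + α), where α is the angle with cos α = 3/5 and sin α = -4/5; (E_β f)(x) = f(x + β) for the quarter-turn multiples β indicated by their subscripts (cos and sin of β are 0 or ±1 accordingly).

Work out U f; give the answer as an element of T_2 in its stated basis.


the image equals g(x) = -(132/25)cos x + (24/25)sin x - (26398/625)cos 2x - (50503/1250)sin 2x

D f = -6sin x - 2cos 2x - (9/2)sin 2x
D D f = -6cos x - 9cos 2x + 4sin 2x
E_alpha D^2 f = -(18/5)cos x - (24/5)sin x - (33/25)cos 2x - (244/25)sin 2x
D D^2 f = 6sin x + 8cos 2x + 18sin 2x
E_pi D^2 f = 6cos x - 9cos 2x + 4sin 2x
(E_alpha + D + E_pi) D^2 f = (12/5)cos x + (6/5)sin x - (58/25)cos 2x + (306/25)sin 2x
D ((E_alpha + D + E_pi) D^2) f = (6/5)cos x - (12/5)sin x + (612/25)cos 2x + (116/25)sin 2x
D D ((E_alpha + D + E_pi) D^2) f = -(12/5)cos x - (6/5)sin x + (232/25)cos 2x - (1224/25)sin 2x
E_alpha D^2 ((E_alpha + D + E_pi) D^2) f = -(12/25)cos x - (66/25)sin x + (27752/625)cos 2x + (14136/625)sin 2x
D D^2 ((E_alpha + D + E_pi) D^2) f = -(6/5)cos x + (12/5)sin x - (2448/25)cos 2x - (464/25)sin 2x
E_pi D^2 ((E_alpha + D + E_pi) D^2) f = (12/5)cos x + (6/5)sin x + (232/25)cos 2x - (1224/25)sin 2x
(E_alpha + D + E_pi) D^2 ((E_alpha + D + E_pi) D^2) f = (18/25)cos x + (24/25)sin x - (27648/625)cos 2x - (28064/625)sin 2x
E_pi/2 f = -1/3 - 6sin x - (9/4)cos 2x + sin 2x
D E_pi/2 f = -6cos x + 2cos 2x + (9/2)sin 2x
(((E_alpha + D + E_pi) D^2)^2 + D E_pi/2) f = -(132/25)cos x + (24/25)sin x - (26398/625)cos 2x - (50503/1250)sin 2x


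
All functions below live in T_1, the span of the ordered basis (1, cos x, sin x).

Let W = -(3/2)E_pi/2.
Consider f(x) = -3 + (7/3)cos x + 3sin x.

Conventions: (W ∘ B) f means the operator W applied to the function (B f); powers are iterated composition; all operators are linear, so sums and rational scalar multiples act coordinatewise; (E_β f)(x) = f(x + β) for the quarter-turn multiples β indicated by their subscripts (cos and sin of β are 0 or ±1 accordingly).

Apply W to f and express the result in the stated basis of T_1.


E_pi/2 f = -3 + 3cos x - (7/3)sin x
(-(3/2)E_pi/2) f = 9/2 - (9/2)cos x + (7/2)sin x

the image equals g(x) = 9/2 - (9/2)cos x + (7/2)sin x


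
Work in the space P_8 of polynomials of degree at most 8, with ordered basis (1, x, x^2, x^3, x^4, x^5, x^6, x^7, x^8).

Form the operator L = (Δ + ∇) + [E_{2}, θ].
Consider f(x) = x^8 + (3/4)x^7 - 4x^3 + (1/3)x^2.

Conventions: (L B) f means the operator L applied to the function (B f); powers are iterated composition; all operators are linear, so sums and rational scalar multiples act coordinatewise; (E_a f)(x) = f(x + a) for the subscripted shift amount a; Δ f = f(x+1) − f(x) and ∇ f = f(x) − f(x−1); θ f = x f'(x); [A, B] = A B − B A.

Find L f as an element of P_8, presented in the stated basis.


the image equals g(x) = 32x^7 + 245x^6 + 1582x^5 + (10325/2)x^4 + 10752x^3 + (26511/2)x^2 + (27320/3)x + 15721/6

Δ f = 8x^7 + (133/4)x^6 + (287/4)x^5 + (385/4)x^4 + (329/4)x^3 + (127/4)x^2 + (23/12)x - 23/12
∇ f = 8x^7 - (91/4)x^6 + (161/4)x^5 - (175/4)x^4 + (119/4)x^3 - (97/4)x^2 + (185/12)x - 55/12
(Δ + ∇) f = 16x^7 + (21/2)x^6 + 112x^5 + (105/2)x^4 + 112x^3 + (15/2)x^2 + (52/3)x - 13/2
θ f = 8x^8 + (21/4)x^7 - 12x^3 + (2/3)x^2
E_{2} θ f = 8x^8 + (533/4)x^7 + (1939/2)x^6 + 4025x^5 + 10430x^4 + 17264x^3 + (53378/3)x^2 + (31208/3)x + 7880/3
E_{2} f = x^8 + (67/4)x^7 + (245/2)x^6 + 511x^5 + 1330x^4 + 2208x^3 + (6817/3)x^2 + (3940/3)x + 964/3
θ E_{2} f = 8x^8 + (469/4)x^7 + 735x^6 + 2555x^5 + 5320x^4 + 6624x^3 + (13634/3)x^2 + (3940/3)x
[E_{2}, θ] f = 16x^7 + (469/2)x^6 + 1470x^5 + 5110x^4 + 10640x^3 + 13248x^2 + (27268/3)x + 7880/3
((Δ + ∇) + [E_{2}, θ]) f = 32x^7 + 245x^6 + 1582x^5 + (10325/2)x^4 + 10752x^3 + (26511/2)x^2 + (27320/3)x + 15721/6


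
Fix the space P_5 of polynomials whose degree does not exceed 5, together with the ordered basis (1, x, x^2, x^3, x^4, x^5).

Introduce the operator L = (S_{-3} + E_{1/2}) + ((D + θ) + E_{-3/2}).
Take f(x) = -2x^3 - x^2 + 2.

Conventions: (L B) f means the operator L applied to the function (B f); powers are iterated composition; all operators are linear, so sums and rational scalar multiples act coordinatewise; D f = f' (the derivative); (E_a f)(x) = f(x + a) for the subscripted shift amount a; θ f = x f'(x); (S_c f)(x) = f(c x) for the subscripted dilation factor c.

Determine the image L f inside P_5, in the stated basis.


g(x) = 44x^3 - 13x^2 - 15x + 10

S_{-3} f = 54x^3 - 9x^2 + 2
E_{1/2} f = -2x^3 - 4x^2 - (5/2)x + 3/2
(S_{-3} + E_{1/2}) f = 52x^3 - 13x^2 - (5/2)x + 7/2
D f = -6x^2 - 2x
θ f = -6x^3 - 2x^2
(D + θ) f = -6x^3 - 8x^2 - 2x
E_{-3/2} f = -2x^3 + 8x^2 - (21/2)x + 13/2
((D + θ) + E_{-3/2}) f = -8x^3 - (25/2)x + 13/2
((S_{-3} + E_{1/2}) + ((D + θ) + E_{-3/2})) f = 44x^3 - 13x^2 - 15x + 10


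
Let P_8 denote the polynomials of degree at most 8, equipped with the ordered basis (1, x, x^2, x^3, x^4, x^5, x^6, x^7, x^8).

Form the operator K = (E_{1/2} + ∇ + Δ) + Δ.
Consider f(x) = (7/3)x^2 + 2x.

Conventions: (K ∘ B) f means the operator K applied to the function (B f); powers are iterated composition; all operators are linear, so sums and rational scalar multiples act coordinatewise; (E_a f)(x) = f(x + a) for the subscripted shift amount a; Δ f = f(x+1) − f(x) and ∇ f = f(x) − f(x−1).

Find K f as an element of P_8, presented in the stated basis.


E_{1/2} f = (7/3)x^2 + (13/3)x + 19/12
∇ f = (14/3)x - 1/3
Δ f = (14/3)x + 13/3
(E_{1/2} + ∇ + Δ) f = (7/3)x^2 + (41/3)x + 67/12
Δ f = (14/3)x + 13/3
((E_{1/2} + ∇ + Δ) + Δ) f = (7/3)x^2 + (55/3)x + 119/12

the image equals g(x) = (7/3)x^2 + (55/3)x + 119/12


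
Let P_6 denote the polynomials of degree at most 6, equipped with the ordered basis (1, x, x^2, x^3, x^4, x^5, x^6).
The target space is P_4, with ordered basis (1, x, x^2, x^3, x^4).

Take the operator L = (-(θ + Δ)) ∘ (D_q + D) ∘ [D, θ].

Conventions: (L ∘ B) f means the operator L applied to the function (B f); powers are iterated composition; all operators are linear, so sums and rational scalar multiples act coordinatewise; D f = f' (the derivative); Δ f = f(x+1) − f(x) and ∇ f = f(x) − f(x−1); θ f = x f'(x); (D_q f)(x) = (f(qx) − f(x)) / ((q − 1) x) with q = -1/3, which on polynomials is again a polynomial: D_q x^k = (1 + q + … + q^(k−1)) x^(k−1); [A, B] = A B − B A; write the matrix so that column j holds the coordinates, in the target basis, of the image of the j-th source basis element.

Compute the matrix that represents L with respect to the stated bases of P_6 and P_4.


the matrix is [[0, 0, 0, -8, -136/9, -640/27, -932/27]; [0, 0, 0, -8, -272/9, -640/9, -3728/27]; [0, 0, 0, 0, -272/9, -640/9, -1864/9]; [0, 0, 0, 0, 0, -640/9, -3728/27]; [0, 0, 0, 0, 0, 0, -3728/27]] (rows listed top to bottom)

image of 1: 0
image of x: 0
image of x^2: 0
image of x^3: -8x - 8
image of x^4: -(272/9)x^2 - (272/9)x - 136/9
image of x^5: -(640/9)x^3 - (640/9)x^2 - (640/9)x - 640/27
image of x^6: -(3728/27)x^4 - (3728/27)x^3 - (1864/9)x^2 - (3728/27)x - 932/27
each image's coordinates form column j of the matrix


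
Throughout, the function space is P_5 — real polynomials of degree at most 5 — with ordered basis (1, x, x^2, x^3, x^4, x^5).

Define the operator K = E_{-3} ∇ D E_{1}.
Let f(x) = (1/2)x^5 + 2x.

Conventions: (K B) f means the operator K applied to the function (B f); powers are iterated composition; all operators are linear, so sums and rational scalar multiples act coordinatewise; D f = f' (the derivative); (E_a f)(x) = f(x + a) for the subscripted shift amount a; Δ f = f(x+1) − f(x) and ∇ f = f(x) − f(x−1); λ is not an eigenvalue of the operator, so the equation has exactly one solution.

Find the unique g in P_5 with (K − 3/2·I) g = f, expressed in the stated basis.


write g with unknown coordinates in the stated basis and equate coefficients in (K − 3/2·I) g = f
solving from the highest basis element down gives g = -(1/3)x^5 - (40/9)x^3 + (100/3)x^2 - (932/9)x + 1450/9
check: K g = -(20/3)x^3 + 50x^2 - (460/3)x + 725/3
so K g − 3/2·g = (1/2)x^5 + 2x = f ✓

the result is g(x) = -(1/3)x^5 - (40/9)x^3 + (100/3)x^2 - (932/9)x + 1450/9


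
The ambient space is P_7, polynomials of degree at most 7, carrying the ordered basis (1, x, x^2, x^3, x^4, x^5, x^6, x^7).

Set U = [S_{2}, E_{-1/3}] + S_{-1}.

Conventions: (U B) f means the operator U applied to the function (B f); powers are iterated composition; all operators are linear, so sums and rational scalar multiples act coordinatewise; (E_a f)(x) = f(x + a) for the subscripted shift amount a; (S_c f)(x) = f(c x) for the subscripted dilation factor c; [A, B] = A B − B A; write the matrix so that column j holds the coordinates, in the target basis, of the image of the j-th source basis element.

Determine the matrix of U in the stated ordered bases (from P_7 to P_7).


image of 1: 1
image of x: -x + 1/3
image of x^2: x^2 + (4/3)x - 1/3
image of x^3: -x^3 + 4x^2 - 2x + 7/27
image of x^4: x^4 + (32/3)x^3 - 8x^2 + (56/27)x - 5/27
image of x^5: -x^5 + (80/3)x^4 - (80/3)x^3 + (280/27)x^2 - (50/27)x + 31/243
image of x^6: x^6 + 64x^5 - 80x^4 + (1120/27)x^3 - (100/9)x^2 + (124/81)x - 7/81
image of x^7: -x^7 + (448/3)x^6 - 224x^5 + (3920/27)x^4 - (1400/27)x^3 + (868/81)x^2 - (98/81)x + 127/2187
each image's coordinates form column j of the matrix

the matrix is [[1, 1/3, -1/3, 7/27, -5/27, 31/243, -7/81, 127/2187]; [0, -1, 4/3, -2, 56/27, -50/27, 124/81, -98/81]; [0, 0, 1, 4, -8, 280/27, -100/9, 868/81]; [0, 0, 0, -1, 32/3, -80/3, 1120/27, -1400/27]; [0, 0, 0, 0, 1, 80/3, -80, 3920/27]; [0, 0, 0, 0, 0, -1, 64, -224]; [0, 0, 0, 0, 0, 0, 1, 448/3]; [0, 0, 0, 0, 0, 0, 0, -1]] (rows listed top to bottom)


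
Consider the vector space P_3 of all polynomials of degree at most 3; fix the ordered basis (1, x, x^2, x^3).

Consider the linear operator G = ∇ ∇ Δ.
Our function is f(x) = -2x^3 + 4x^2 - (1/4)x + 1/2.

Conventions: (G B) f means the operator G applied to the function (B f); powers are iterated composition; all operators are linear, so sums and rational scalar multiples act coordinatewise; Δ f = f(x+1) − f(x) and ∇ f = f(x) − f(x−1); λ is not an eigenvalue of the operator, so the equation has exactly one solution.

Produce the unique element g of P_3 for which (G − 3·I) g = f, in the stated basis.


write g with unknown coordinates in the stated basis and equate coefficients in (G − 3·I) g = f
solving from the highest basis element down gives g = (2/3)x^3 - (4/3)x^2 + (1/12)x + 7/6
check: G g = 4
so G g − 3·g = -2x^3 + 4x^2 - (1/4)x + 1/2 = f ✓

the result is g(x) = (2/3)x^3 - (4/3)x^2 + (1/12)x + 7/6


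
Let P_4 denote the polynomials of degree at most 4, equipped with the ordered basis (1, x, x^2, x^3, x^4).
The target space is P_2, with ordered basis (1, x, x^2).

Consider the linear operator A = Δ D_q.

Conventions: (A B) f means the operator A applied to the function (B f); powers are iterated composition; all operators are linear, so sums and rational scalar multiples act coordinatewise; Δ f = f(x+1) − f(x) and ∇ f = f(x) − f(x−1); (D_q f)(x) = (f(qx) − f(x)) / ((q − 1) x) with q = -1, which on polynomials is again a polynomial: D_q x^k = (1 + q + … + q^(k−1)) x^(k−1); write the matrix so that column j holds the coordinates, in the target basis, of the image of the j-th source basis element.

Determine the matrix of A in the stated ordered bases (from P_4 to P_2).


image of 1: 0
image of x: 0
image of x^2: 0
image of x^3: 2x + 1
image of x^4: 0
each image's coordinates form column j of the matrix

the matrix is [[0, 0, 0, 1, 0]; [0, 0, 0, 2, 0]; [0, 0, 0, 0, 0]] (rows listed top to bottom)


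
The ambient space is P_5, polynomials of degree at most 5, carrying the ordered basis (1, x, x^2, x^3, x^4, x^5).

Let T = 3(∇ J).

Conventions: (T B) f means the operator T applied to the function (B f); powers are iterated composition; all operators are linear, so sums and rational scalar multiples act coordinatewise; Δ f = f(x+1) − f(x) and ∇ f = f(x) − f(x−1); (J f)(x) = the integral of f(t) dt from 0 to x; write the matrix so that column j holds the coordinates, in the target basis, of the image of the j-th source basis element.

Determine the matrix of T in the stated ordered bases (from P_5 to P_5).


image of 1: 3
image of x: 3x - 3/2
image of x^2: 3x^2 - 3x + 1
image of x^3: 3x^3 - (9/2)x^2 + 3x - 3/4
image of x^4: 3x^4 - 6x^3 + 6x^2 - 3x + 3/5
image of x^5: 3x^5 - (15/2)x^4 + 10x^3 - (15/2)x^2 + 3x - 1/2
each image's coordinates form column j of the matrix

the matrix is [[3, -3/2, 1, -3/4, 3/5, -1/2]; [0, 3, -3, 3, -3, 3]; [0, 0, 3, -9/2, 6, -15/2]; [0, 0, 0, 3, -6, 10]; [0, 0, 0, 0, 3, -15/2]; [0, 0, 0, 0, 0, 3]] (rows listed top to bottom)


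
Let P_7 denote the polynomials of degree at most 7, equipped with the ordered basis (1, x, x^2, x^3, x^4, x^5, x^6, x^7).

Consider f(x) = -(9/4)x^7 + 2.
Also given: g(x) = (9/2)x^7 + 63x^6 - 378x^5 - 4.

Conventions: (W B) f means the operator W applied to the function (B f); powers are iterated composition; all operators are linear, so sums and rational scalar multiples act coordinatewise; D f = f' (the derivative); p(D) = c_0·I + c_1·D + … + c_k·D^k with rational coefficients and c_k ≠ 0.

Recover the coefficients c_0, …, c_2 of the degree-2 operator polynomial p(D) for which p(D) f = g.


D^0 f = -(9/4)x^7 + 2
D^1 f = -(63/4)x^6
D^2 f = -(189/2)x^5
matching coefficients of g against c_0 f + c_1 Df + … from the top degree down determines the c_i
solution: c_0 = -2, c_1 = -4, c_2 = 4

c_0 = -2, c_1 = -4, c_2 = 4


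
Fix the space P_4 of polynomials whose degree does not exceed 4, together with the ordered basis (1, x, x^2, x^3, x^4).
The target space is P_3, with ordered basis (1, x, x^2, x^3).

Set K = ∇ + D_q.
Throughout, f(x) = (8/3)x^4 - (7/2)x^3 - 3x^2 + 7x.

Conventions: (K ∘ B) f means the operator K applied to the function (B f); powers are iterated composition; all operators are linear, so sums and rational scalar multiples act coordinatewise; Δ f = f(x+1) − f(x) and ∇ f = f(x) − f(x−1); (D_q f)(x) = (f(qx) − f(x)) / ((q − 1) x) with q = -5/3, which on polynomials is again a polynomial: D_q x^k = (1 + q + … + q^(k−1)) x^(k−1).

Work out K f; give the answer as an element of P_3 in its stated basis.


∇ f = (32/3)x^3 - (53/2)x^2 + (91/6)x + 23/6
D_q f = -(544/81)x^3 - (133/18)x^2 + 2x + 7
(∇ + D_q) f = (320/81)x^3 - (305/9)x^2 + (103/6)x + 65/6

the image equals g(x) = (320/81)x^3 - (305/9)x^2 + (103/6)x + 65/6


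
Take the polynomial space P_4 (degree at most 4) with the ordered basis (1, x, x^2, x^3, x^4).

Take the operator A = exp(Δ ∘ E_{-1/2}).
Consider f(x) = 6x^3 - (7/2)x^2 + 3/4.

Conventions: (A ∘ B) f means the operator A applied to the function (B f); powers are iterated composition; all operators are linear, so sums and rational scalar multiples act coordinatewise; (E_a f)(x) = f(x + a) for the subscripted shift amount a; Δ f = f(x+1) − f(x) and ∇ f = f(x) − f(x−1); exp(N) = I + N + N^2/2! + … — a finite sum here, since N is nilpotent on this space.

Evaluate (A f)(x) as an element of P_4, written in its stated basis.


order-1 term: 18x^2 - 7x + 3/2
order-2 term: 18x - 7/2
order-3 term: 6
the series for exp(Δ ∘ E_{-1/2}) f terminates at order 3
exp(Δ ∘ E_{-1/2}) f = 6x^3 + (29/2)x^2 + 11x + 19/4

the result is g(x) = 6x^3 + (29/2)x^2 + 11x + 19/4


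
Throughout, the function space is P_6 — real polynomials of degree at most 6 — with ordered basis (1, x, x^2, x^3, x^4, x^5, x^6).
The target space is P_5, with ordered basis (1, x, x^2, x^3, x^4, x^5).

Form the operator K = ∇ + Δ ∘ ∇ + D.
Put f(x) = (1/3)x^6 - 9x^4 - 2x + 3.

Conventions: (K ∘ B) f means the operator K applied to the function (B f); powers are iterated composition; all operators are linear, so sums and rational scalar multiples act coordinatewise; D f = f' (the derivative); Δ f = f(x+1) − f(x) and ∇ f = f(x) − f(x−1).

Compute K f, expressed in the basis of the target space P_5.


∇ f = 2x^5 - 5x^4 - (88/3)x^3 + 49x^2 - 34x + 20/3
∇ f = 2x^5 - 5x^4 - (88/3)x^3 + 49x^2 - 34x + 20/3
Δ ∇ f = 10x^4 - 98x^2 - 52/3
D f = 2x^5 - 36x^3 - 2
(∇ + Δ ∘ ∇ + D) f = 4x^5 + 5x^4 - (196/3)x^3 - 49x^2 - 34x - 38/3

the image equals g(x) = 4x^5 + 5x^4 - (196/3)x^3 - 49x^2 - 34x - 38/3


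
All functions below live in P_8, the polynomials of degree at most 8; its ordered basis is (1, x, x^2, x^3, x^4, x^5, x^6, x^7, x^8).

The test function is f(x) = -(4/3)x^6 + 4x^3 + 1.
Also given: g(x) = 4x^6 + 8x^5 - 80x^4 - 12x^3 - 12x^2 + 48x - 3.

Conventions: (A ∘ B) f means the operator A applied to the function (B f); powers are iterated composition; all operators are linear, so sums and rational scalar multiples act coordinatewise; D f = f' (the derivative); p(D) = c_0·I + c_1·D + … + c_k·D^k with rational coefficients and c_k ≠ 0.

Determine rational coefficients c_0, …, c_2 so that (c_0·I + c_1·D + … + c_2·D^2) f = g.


p(D) = -3·I − D + 2·D^2, i.e. c_0 = -3, c_1 = -1, c_2 = 2

D^0 f = -(4/3)x^6 + 4x^3 + 1
D^1 f = -8x^5 + 12x^2
D^2 f = -40x^4 + 24x
matching coefficients of g against c_0 f + c_1 Df + … from the top degree down determines the c_i
solution: c_0 = -3, c_1 = -1, c_2 = 2


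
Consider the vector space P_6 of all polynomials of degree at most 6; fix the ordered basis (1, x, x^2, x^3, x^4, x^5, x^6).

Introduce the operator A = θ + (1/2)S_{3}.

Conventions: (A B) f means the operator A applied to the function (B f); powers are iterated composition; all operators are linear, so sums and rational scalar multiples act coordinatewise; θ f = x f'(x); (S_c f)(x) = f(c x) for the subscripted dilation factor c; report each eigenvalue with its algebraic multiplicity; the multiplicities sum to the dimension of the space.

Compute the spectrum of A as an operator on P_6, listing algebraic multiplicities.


λ = 1/2 (multiplicity 1), λ = 5/2 (multiplicity 1), λ = 13/2 (multiplicity 1), λ = 33/2 (multiplicity 1), λ = 89/2 (multiplicity 1), λ = 253/2 (multiplicity 1), λ = 741/2 (multiplicity 1)

image of 1: 1/2
image of x: (5/2)x
image of x^2: (13/2)x^2
image of x^3: (33/2)x^3
image of x^4: (89/2)x^4
image of x^5: (253/2)x^5
image of x^6: (741/2)x^6
the matrix is upper triangular; its diagonal is (1/2, 5/2, 13/2, 33/2, 89/2, 253/2, 741/2)
for a triangular matrix the eigenvalues are the diagonal entries, with algebraic multiplicity their repetition count


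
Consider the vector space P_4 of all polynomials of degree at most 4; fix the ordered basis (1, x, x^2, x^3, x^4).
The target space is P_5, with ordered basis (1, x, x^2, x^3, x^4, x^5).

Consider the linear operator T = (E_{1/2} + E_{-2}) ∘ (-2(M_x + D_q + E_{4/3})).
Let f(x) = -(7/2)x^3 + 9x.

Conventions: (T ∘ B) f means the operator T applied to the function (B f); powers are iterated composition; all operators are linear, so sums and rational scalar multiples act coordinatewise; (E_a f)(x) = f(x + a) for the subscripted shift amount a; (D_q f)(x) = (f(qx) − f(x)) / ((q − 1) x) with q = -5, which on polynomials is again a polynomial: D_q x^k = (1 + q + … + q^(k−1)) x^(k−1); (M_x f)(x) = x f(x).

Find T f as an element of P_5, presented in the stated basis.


M_x f = -(7/2)x^4 + 9x^2
D_q f = -(147/2)x^2 + 9
E_{4/3} f = -(7/2)x^3 - 14x^2 - (29/3)x + 100/27
(M_x + D_q + E_{4/3}) f = -(7/2)x^4 - (7/2)x^3 - (157/2)x^2 - (29/3)x + 343/27
(-2(M_x + D_q + E_{4/3})) f = 7x^4 + 7x^3 + 157x^2 + (58/3)x - 686/27
E_{1/2} (-2(M_x + D_q + E_{4/3})) f = 7x^4 + 21x^3 + 178x^2 + (2221/12)x + 10723/432
E_{-2} (-2(M_x + D_q + E_{4/3})) f = 7x^4 - 49x^3 + 283x^2 - (2246/3)x + 16738/27
(E_{1/2} + E_{-2}) (-2(M_x + D_q + E_{4/3})) f = 14x^4 - 28x^3 + 461x^2 - (6763/12)x + 278531/432

g(x) = 14x^4 - 28x^3 + 461x^2 - (6763/12)x + 278531/432


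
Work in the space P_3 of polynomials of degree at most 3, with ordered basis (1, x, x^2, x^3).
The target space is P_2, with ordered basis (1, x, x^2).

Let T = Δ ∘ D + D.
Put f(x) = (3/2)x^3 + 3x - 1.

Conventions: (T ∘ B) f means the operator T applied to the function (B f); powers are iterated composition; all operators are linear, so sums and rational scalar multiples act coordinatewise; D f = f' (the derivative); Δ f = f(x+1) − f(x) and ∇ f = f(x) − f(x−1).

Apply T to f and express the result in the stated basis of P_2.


the result is g(x) = (9/2)x^2 + 9x + 15/2

D f = (9/2)x^2 + 3
Δ D f = 9x + 9/2
D f = (9/2)x^2 + 3
(Δ ∘ D + D) f = (9/2)x^2 + 9x + 15/2


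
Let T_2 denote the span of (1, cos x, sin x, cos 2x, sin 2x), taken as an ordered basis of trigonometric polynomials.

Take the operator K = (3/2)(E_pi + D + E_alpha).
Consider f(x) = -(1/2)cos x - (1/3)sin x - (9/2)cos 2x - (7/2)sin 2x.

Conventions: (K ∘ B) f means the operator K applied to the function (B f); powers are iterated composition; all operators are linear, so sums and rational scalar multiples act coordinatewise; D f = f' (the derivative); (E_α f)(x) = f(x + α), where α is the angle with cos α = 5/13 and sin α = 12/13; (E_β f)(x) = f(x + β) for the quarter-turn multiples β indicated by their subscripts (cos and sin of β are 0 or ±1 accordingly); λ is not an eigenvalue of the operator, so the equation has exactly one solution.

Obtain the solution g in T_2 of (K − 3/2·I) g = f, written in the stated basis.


write g with unknown coordinates in the stated basis and equate coefficients in (K − 3/2·I) g = f
solving from the highest basis element down gives g = (113/738)cos x - (11/246)sin x + (4277/3975)cos 2x - (3289/3975)sin 2x
check: K g = -(133/492)cos x - (197/492)sin x - (3824/1325)cos 2x - (6282/1325)sin 2x
so K g − 3/2·g = -(1/2)cos x - (1/3)sin x - (9/2)cos 2x - (7/2)sin 2x = f ✓

g(x) = (113/738)cos x - (11/246)sin x + (4277/3975)cos 2x - (3289/3975)sin 2x


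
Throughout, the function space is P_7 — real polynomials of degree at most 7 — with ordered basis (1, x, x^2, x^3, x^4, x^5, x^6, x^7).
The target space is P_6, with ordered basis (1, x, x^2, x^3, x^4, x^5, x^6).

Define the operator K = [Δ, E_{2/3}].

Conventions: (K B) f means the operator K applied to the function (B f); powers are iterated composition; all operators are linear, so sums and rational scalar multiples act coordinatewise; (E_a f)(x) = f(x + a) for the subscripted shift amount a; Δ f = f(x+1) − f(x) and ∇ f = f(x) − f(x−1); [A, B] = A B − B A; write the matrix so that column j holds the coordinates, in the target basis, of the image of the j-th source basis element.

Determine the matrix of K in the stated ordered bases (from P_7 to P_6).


image of 1: 0
image of x: 0
image of x^2: 0
image of x^3: 0
image of x^4: 0
image of x^5: 0
image of x^6: 0
image of x^7: 0
each image's coordinates form column j of the matrix

the matrix is [[0, 0, 0, 0, 0, 0, 0, 0]; [0, 0, 0, 0, 0, 0, 0, 0]; [0, 0, 0, 0, 0, 0, 0, 0]; [0, 0, 0, 0, 0, 0, 0, 0]; [0, 0, 0, 0, 0, 0, 0, 0]; [0, 0, 0, 0, 0, 0, 0, 0]; [0, 0, 0, 0, 0, 0, 0, 0]] (rows listed top to bottom)
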